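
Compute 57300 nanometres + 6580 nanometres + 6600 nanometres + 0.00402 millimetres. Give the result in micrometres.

74.5 micrometres

In micrometres:
  57300 nanometres = 57300 × 10⁻³ micrometres = 57.3
  6580 nanometres = 6580 × 10⁻³ micrometres = 6.58
  6600 nanometres = 6600 × 10⁻³ micrometres = 6.6
  0.00402 millimetres = 0.00402 × 10³ micrometres = 4.02
Sum: 57.3 + 6.58 + 6.6 + 4.02 = 74.5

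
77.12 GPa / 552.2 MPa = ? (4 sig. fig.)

(77.12e9) / (552.2e6) = 0.13966e3

139.7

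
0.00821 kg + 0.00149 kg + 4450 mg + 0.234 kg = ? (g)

In g:
  0.00821 kg = 0.00821 × 10³ g = 8.21
  0.00149 kg = 0.00149 × 10³ g = 1.49
  4450 mg = 4450 × 10⁻³ g = 4.45
  0.234 kg = 0.234 × 10³ g = 234
Sum: 8.21 + 1.49 + 4.45 + 234 = 248.15

248.15 g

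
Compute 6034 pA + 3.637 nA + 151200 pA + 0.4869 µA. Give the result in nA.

In nA:
  6034 pA = 6034e-3 nA = 6.034
  3.637 nA → 3.637
  151200 pA = 151200e-3 nA = 151.2
  0.4869 µA = 0.4869e3 nA = 486.9
Sum: 6.034 + 3.637 + 151.2 + 486.9 = 647.771

647.771 nA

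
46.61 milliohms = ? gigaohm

milli = 1e-3, giga = 1e9; factor is 1e-12.
46.61 × 1e-12 = 0.00000000004661

0.00000000004661 gigaohms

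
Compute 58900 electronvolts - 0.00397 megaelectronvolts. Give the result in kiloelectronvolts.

54.93 kiloelectronvolts

In kiloelectronvolts:
  58900 electronvolts = 58900e-3 kiloelectronvolts = 58.9
  0.00397 megaelectronvolts = 0.00397e3 kiloelectronvolts = 3.97
Difference: 58.9 - 3.97 = 54.93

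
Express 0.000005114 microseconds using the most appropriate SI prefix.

5.114 picoseconds

= 5.114 × 10^-12 seconds; 10^-12 is pico.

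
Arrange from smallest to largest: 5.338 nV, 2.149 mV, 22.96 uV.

5.338 nV < 22.96 uV < 2.149 mV

5.338 nV = 0.000000005338 V
2.149 mV = 0.002149 V
22.96 uV = 0.00002296 V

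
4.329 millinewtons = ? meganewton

0.000000004329 meganewtons

milli = 1e-3, mega = 1e6; factor is 1e-9.
4.329 × 1e-9 = 0.000000004329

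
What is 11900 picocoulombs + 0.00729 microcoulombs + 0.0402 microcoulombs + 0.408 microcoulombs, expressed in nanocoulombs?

In nanocoulombs:
  11900 picocoulombs = 11900 × 10⁻³ nanocoulombs = 11.9
  0.00729 microcoulombs = 0.00729 × 10³ nanocoulombs = 7.29
  0.0402 microcoulombs = 0.0402 × 10³ nanocoulombs = 40.2
  0.408 microcoulombs = 0.408 × 10³ nanocoulombs = 408
Sum: 11.9 + 7.29 + 40.2 + 408 = 467.39

467.39 nanocoulombs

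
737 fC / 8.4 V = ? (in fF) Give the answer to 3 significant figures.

87.7 fF

(737e-15) / (8.4) = 87.738e-15 F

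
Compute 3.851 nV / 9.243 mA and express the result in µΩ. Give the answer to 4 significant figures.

0.4166 µΩ

(3.851 × 10⁻⁹) / (9.243 × 10⁻³) = 0.41664 × 10⁻⁶ Ω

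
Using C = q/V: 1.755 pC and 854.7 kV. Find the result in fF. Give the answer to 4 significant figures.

0.002053 fF

(1.755 × 10⁻¹²) / (854.7 × 10³) = 0.00205335 × 10⁻¹⁵ F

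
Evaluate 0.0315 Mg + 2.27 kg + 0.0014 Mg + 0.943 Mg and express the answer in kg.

978.17 kg

In kg:
  0.0315 Mg = 0.0315 × 10³ kg = 31.5
  2.27 kg → 2.27
  0.0014 Mg = 0.0014 × 10³ kg = 1.4
  0.943 Mg = 0.943 × 10³ kg = 943
Sum: 31.5 + 2.27 + 1.4 + 943 = 978.17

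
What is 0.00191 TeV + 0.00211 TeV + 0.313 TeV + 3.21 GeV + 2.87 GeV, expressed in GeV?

323.1 GeV

In GeV:
  0.00191 TeV = 0.00191e3 GeV = 1.91
  0.00211 TeV = 0.00211e3 GeV = 2.11
  0.313 TeV = 0.313e3 GeV = 313
  3.21 GeV → 3.21
  2.87 GeV → 2.87
Sum: 1.91 + 2.11 + 313 + 3.21 + 2.87 = 323.1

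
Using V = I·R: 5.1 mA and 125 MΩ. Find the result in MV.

0.6375 MV

5.1 × 10⁻³ × 125 × 10⁶ = 637.5 × 10³ V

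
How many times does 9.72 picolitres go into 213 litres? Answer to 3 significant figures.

21900000000000

(213) / (9.72 × 10⁻¹²) = 21.91 × 10¹²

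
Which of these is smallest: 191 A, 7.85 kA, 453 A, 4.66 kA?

191 A

191 A = 191 A
7.85 kA = 7850 A
453 A = 453 A
4.66 kA = 4660 A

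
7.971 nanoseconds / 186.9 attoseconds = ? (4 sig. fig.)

42650000

(7.971e-9) / (186.9e-18) = 0.042648e9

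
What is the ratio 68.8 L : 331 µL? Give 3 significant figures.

(68.8) / (331e-6) = 0.2079e6

208000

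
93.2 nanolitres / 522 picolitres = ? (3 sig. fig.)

(93.2e-9) / (522e-12) = 0.1785e3

179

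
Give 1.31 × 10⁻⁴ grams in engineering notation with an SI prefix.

= 131 × 10⁻⁶ grams; 10⁻⁶ is micro.

131 micrograms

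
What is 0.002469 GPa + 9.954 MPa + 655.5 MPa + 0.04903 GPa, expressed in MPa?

716.953 MPa

In MPa:
  0.002469 GPa = 0.002469e3 MPa = 2.469
  9.954 MPa → 9.954
  655.5 MPa → 655.5
  0.04903 GPa = 0.04903e3 MPa = 49.03
Sum: 2.469 + 9.954 + 655.5 + 49.03 = 716.953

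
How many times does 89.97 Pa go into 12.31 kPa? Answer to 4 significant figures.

(12.31e3) / (89.97) = 0.13682e3

136.8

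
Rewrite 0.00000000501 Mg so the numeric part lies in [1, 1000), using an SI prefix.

= 5.01e-3 g; 1e-3 is milli.

5.01 mg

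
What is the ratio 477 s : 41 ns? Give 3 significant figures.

(477) / (41 × 10^-9) = 11.63 × 10^9

11600000000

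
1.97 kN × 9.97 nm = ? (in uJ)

1.97e3 × 9.97e-9 = 19.6409e-6 J

19.6409 uJ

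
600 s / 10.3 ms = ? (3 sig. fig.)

58300

(600) / (10.3e-3) = 58.25e3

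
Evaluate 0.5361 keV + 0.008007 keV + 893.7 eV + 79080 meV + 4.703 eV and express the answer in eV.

1521.59 eV

In eV:
  0.5361 keV = 0.5361 × 10³ eV = 536.1
  0.008007 keV = 0.008007 × 10³ eV = 8.007
  893.7 eV → 893.7
  79080 meV = 79080 × 10⁻³ eV = 79.08
  4.703 eV → 4.703
Sum: 536.1 + 8.007 + 893.7 + 79.08 + 4.703 = 1521.59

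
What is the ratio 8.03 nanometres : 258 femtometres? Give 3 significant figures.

31100

(8.03e-9) / (258e-15) = 0.03112e6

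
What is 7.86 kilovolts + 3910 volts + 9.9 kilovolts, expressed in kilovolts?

In kilovolts:
  7.86 kilovolts → 7.86
  3910 volts = 3910e-3 kilovolts = 3.91
  9.9 kilovolts → 9.9
Sum: 7.86 + 3.91 + 9.9 = 21.67

21.67 kilovolts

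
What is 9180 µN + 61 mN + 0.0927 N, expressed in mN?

162.88 mN

In mN:
  9180 µN = 9180 × 10^-3 mN = 9.18
  61 mN → 61
  0.0927 N = 0.0927 × 10^3 mN = 92.7
Sum: 9.18 + 61 + 92.7 = 162.88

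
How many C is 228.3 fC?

femto = 10^-15, (no prefix) = 10^0; factor is 10^-15.
228.3 × 10^-15 = 0.0000000000002283

0.0000000000002283 C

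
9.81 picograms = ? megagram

pico = 10^-12, mega = 10^6; factor is 10^-18.
9.81 × 10^-18 = 0.00000000000000000981

0.00000000000000000981 megagrams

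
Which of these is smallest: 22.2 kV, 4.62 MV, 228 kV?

22.2 kV

22.2 kV = 22200 V
4.62 MV = 4620000 V
228 kV = 228000 V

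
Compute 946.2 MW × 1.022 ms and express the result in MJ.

0.9670164 MJ

946.2 × 10⁶ × 1.022 × 10⁻³ = 967.0164 × 10³ J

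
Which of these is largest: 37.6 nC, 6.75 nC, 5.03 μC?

5.03 μC

37.6 nC = 0.0000000376 C
6.75 nC = 0.00000000675 C
5.03 μC = 0.00000503 C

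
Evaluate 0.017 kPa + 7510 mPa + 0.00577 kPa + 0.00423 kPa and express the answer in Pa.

In Pa:
  0.017 kPa = 0.017 × 10^3 Pa = 17
  7510 mPa = 7510 × 10^-3 Pa = 7.51
  0.00577 kPa = 0.00577 × 10^3 Pa = 5.77
  0.00423 kPa = 0.00423 × 10^3 Pa = 4.23
Sum: 17 + 7.51 + 5.77 + 4.23 = 34.51

34.51 Pa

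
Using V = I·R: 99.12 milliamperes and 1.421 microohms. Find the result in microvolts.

0.14084952 microvolts

99.12 × 10⁻³ × 1.421 × 10⁻⁶ = 140.84952 × 10⁻⁹ V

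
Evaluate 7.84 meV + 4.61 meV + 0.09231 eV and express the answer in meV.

In meV:
  7.84 meV → 7.84
  4.61 meV → 4.61
  0.09231 eV = 0.09231e3 meV = 92.31
Sum: 7.84 + 4.61 + 92.31 = 104.76

104.76 meV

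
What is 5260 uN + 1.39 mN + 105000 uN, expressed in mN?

111.65 mN

In mN:
  5260 uN = 5260 × 10⁻³ mN = 5.26
  1.39 mN → 1.39
  105000 uN = 105000 × 10⁻³ mN = 105
Sum: 5.26 + 1.39 + 105 = 111.65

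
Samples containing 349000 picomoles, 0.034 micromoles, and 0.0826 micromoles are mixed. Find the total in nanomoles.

465.6 nanomoles

In nanomoles:
  349000 picomoles = 349000 × 10⁻³ nanomoles = 349
  0.034 micromoles = 0.034 × 10³ nanomoles = 34
  0.0826 micromoles = 0.0826 × 10³ nanomoles = 82.6
Sum: 349 + 34 + 82.6 = 465.6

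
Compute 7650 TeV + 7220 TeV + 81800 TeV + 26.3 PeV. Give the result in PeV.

In PeV:
  7650 TeV = 7650 × 10^-3 PeV = 7.65
  7220 TeV = 7220 × 10^-3 PeV = 7.22
  81800 TeV = 81800 × 10^-3 PeV = 81.8
  26.3 PeV → 26.3
Sum: 7.65 + 7.22 + 81.8 + 26.3 = 122.97

122.97 PeV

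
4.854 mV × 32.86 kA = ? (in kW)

4.854e-3 × 32.86e3 = 159.50244 W

0.15950244 kW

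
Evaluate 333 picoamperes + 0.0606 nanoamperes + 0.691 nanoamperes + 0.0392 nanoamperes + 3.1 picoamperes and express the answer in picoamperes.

1126.9 picoamperes

In picoamperes:
  333 picoamperes → 333
  0.0606 nanoamperes = 0.0606 × 10^3 picoamperes = 60.6
  0.691 nanoamperes = 0.691 × 10^3 picoamperes = 691
  0.0392 nanoamperes = 0.0392 × 10^3 picoamperes = 39.2
  3.1 picoamperes → 3.1
Sum: 333 + 60.6 + 691 + 39.2 + 3.1 = 1126.9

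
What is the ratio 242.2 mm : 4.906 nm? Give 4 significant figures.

(242.2 × 10⁻³) / (4.906 × 10⁻⁹) = 49.368 × 10⁶

49370000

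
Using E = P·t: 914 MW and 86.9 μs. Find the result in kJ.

79.4266 kJ

914e6 × 86.9e-6 = 79426.6 J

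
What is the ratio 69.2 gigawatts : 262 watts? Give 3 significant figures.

(69.2 × 10^9) / (262) = 0.2641 × 10^9

264000000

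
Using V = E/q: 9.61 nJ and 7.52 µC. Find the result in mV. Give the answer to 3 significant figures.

1.28 mV

(9.61 × 10⁻⁹) / (7.52 × 10⁻⁶) = 1.2779 × 10⁻³ V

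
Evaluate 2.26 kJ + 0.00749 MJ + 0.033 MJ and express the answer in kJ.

In kJ:
  2.26 kJ → 2.26
  0.00749 MJ = 0.00749e3 kJ = 7.49
  0.033 MJ = 0.033e3 kJ = 33
Sum: 2.26 + 7.49 + 33 = 42.75

42.75 kJ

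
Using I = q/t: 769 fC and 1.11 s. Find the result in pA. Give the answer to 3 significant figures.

(769 × 10⁻¹⁵) / (1.11) = 692.79 × 10⁻¹⁵ A

0.693 pA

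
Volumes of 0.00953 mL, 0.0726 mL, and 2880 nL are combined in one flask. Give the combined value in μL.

85.01 μL

In μL:
  0.00953 mL = 0.00953e3 μL = 9.53
  0.0726 mL = 0.0726e3 μL = 72.6
  2880 nL = 2880e-3 μL = 2.88
Sum: 9.53 + 72.6 + 2.88 = 85.01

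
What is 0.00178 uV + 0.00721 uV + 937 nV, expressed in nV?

945.99 nV

In nV:
  0.00178 uV = 0.00178e3 nV = 1.78
  0.00721 uV = 0.00721e3 nV = 7.21
  937 nV → 937
Sum: 1.78 + 7.21 + 937 = 945.99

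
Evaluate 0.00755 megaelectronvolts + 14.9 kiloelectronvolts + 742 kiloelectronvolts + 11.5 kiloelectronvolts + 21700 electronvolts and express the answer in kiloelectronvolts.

In kiloelectronvolts:
  0.00755 megaelectronvolts = 0.00755 × 10^3 kiloelectronvolts = 7.55
  14.9 kiloelectronvolts → 14.9
  742 kiloelectronvolts → 742
  11.5 kiloelectronvolts → 11.5
  21700 electronvolts = 21700 × 10^-3 kiloelectronvolts = 21.7
Sum: 7.55 + 14.9 + 742 + 11.5 + 21.7 = 797.65

797.65 kiloelectronvolts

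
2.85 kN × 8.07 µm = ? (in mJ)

22.9995 mJ

2.85 × 10³ × 8.07 × 10⁻⁶ = 22.9995 × 10⁻³ J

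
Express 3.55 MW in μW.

3550000000000 μW

mega = 1e6, micro = 1e-6; factor is 1e12.
3.55 × 1e12 = 3550000000000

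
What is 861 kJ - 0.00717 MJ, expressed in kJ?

In kJ:
  861 kJ → 861
  0.00717 MJ = 0.00717 × 10^3 kJ = 7.17
Difference: 861 - 7.17 = 853.83

853.83 kJ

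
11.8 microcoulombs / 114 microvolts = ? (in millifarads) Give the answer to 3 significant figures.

104 millifarads

(11.8 × 10⁻⁶) / (114 × 10⁻⁶) = 0.10351 F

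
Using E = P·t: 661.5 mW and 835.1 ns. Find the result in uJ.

0.55241865 uJ

661.5 × 10^-3 × 835.1 × 10^-9 = 552418.65 × 10^-12 J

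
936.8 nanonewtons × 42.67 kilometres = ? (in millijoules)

936.8 × 10⁻⁹ × 42.67 × 10³ = 39973.256 × 10⁻⁶ J

39.973256 millijoules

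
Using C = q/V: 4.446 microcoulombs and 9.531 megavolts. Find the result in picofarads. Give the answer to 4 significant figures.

0.4665 picofarads

(4.446 × 10^-6) / (9.531 × 10^6) = 0.466478 × 10^-12 F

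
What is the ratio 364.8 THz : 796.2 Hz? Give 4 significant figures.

(364.8 × 10¹²) / (796.2) = 0.45818 × 10¹²

458200000000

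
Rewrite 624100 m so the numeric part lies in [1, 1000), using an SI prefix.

= 624.1 × 10^3 m; 10^3 is kilo.

624.1 km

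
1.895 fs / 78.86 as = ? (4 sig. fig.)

24.03

(1.895e-15) / (78.86e-18) = 0.02403e3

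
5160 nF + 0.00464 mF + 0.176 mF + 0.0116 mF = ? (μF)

197.4 μF

In μF:
  5160 nF = 5160e-3 μF = 5.16
  0.00464 mF = 0.00464e3 μF = 4.64
  0.176 mF = 0.176e3 μF = 176
  0.0116 mF = 0.0116e3 μF = 11.6
Sum: 5.16 + 4.64 + 176 + 11.6 = 197.4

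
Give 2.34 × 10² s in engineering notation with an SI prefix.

234 s

= 234 s; mantissa already in [1, 1000).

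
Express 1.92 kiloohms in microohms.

1920000000 microohms

kilo = 10^3, micro = 10^-6; factor is 10^9.
1.92 × 10^9 = 1920000000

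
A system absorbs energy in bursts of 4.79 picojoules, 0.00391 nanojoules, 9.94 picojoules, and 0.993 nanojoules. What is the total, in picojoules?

1011.64 picojoules

In picojoules:
  4.79 picojoules → 4.79
  0.00391 nanojoules = 0.00391e3 picojoules = 3.91
  9.94 picojoules → 9.94
  0.993 nanojoules = 0.993e3 picojoules = 993
Sum: 4.79 + 3.91 + 9.94 + 993 = 1011.64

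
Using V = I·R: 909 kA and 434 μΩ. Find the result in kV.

0.394506 kV

909e3 × 434e-6 = 394506e-3 V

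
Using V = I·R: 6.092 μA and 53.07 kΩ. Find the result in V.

6.092 × 10^-6 × 53.07 × 10^3 = 323.30244 × 10^-3 V

0.32330244 V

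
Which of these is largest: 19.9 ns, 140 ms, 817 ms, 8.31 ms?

19.9 ns = 0.0000000199 s
140 ms = 0.14 s
817 ms = 0.817 s
8.31 ms = 0.00831 s

817 ms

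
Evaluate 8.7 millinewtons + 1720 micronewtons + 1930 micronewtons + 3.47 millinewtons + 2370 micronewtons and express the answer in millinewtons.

18.19 millinewtons

In millinewtons:
  8.7 millinewtons → 8.7
  1720 micronewtons = 1720 × 10⁻³ millinewtons = 1.72
  1930 micronewtons = 1930 × 10⁻³ millinewtons = 1.93
  3.47 millinewtons → 3.47
  2370 micronewtons = 2370 × 10⁻³ millinewtons = 2.37
Sum: 8.7 + 1.72 + 1.93 + 3.47 + 2.37 = 18.19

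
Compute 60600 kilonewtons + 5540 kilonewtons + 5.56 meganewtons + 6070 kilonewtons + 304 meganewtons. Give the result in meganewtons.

381.77 meganewtons

In meganewtons:
  60600 kilonewtons = 60600 × 10^-3 meganewtons = 60.6
  5540 kilonewtons = 5540 × 10^-3 meganewtons = 5.54
  5.56 meganewtons → 5.56
  6070 kilonewtons = 6070 × 10^-3 meganewtons = 6.07
  304 meganewtons → 304
Sum: 60.6 + 5.54 + 5.56 + 6.07 + 304 = 381.77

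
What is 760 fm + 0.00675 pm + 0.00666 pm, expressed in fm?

773.41 fm

In fm:
  760 fm → 760
  0.00675 pm = 0.00675e3 fm = 6.75
  0.00666 pm = 0.00666e3 fm = 6.66
Sum: 760 + 6.75 + 6.66 = 773.41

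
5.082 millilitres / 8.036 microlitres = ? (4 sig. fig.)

632.4

(5.082 × 10^-3) / (8.036 × 10^-6) = 0.6324 × 10^3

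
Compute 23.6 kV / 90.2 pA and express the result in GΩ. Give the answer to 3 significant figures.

262000 GΩ

(23.6e3) / (90.2e-12) = 0.26164e15 Ω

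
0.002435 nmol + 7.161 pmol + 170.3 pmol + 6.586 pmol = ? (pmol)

In pmol:
  0.002435 nmol = 0.002435 × 10^3 pmol = 2.435
  7.161 pmol → 7.161
  170.3 pmol → 170.3
  6.586 pmol → 6.586
Sum: 2.435 + 7.161 + 170.3 + 6.586 = 186.482

186.482 pmol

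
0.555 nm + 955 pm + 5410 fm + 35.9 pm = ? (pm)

In pm:
  0.555 nm = 0.555 × 10³ pm = 555
  955 pm → 955
  5410 fm = 5410 × 10⁻³ pm = 5.41
  35.9 pm → 35.9
Sum: 555 + 955 + 5.41 + 35.9 = 1551.31

1551.31 pm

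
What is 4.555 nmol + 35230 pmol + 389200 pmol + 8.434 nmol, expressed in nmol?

437.419 nmol

In nmol:
  4.555 nmol → 4.555
  35230 pmol = 35230e-3 nmol = 35.23
  389200 pmol = 389200e-3 nmol = 389.2
  8.434 nmol → 8.434
Sum: 4.555 + 35.23 + 389.2 + 8.434 = 437.419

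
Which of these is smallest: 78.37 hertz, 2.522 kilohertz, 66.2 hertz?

66.2 hertz

78.37 hertz = 78.37 hertz
2.522 kilohertz = 2522 hertz
66.2 hertz = 66.2 hertz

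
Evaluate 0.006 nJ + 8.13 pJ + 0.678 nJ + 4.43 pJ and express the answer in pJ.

696.56 pJ

In pJ:
  0.006 nJ = 0.006e3 pJ = 6
  8.13 pJ → 8.13
  0.678 nJ = 0.678e3 pJ = 678
  4.43 pJ → 4.43
Sum: 6 + 8.13 + 678 + 4.43 = 696.56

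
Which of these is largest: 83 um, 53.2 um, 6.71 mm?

83 um = 0.000083 m
53.2 um = 0.0000532 m
6.71 mm = 0.00671 m

6.71 mm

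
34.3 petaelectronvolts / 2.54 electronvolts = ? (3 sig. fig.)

13500000000000000

(34.3 × 10^15) / (2.54) = 13.5 × 10^15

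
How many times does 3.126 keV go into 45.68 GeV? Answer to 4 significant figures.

14610000

(45.68 × 10⁹) / (3.126 × 10³) = 14.613 × 10⁶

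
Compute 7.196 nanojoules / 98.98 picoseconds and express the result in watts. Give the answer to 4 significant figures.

(7.196 × 10^-9) / (98.98 × 10^-12) = 0.0727016 × 10^3 W

72.70 watts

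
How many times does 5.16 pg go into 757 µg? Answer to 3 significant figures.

(757 × 10⁻⁶) / (5.16 × 10⁻¹²) = 146.7 × 10⁶

147000000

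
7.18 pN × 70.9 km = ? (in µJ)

0.509062 µJ

7.18 × 10⁻¹² × 70.9 × 10³ = 509.062 × 10⁻⁹ J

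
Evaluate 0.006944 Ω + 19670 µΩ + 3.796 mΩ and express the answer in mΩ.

In mΩ:
  0.006944 Ω = 0.006944e3 mΩ = 6.944
  19670 µΩ = 19670e-3 mΩ = 19.67
  3.796 mΩ → 3.796
Sum: 6.944 + 19.67 + 3.796 = 30.41

30.41 mΩ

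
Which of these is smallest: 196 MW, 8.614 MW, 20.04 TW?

8.614 MW

196 MW = 196000000 W
8.614 MW = 8614000 W
20.04 TW = 20040000000000 W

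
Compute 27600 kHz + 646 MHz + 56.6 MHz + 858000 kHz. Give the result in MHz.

In MHz:
  27600 kHz = 27600 × 10^-3 MHz = 27.6
  646 MHz → 646
  56.6 MHz → 56.6
  858000 kHz = 858000 × 10^-3 MHz = 858
Sum: 27.6 + 646 + 56.6 + 858 = 1588.2

1588.2 MHz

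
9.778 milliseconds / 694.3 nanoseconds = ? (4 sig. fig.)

(9.778 × 10^-3) / (694.3 × 10^-9) = 0.014083 × 10^6

14080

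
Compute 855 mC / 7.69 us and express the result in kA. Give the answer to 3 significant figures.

111 kA

(855e-3) / (7.69e-6) = 111.18e3 A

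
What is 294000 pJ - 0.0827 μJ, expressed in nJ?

In nJ:
  294000 pJ = 294000 × 10⁻³ nJ = 294
  0.0827 μJ = 0.0827 × 10³ nJ = 82.7
Difference: 294 - 82.7 = 211.3

211.3 nJ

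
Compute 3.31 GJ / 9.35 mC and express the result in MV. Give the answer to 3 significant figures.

(3.31 × 10⁹) / (9.35 × 10⁻³) = 0.35401 × 10¹² V

354000 MV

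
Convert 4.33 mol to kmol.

0.00433 kmol

(no prefix) = 10^0, kilo = 10^3; factor is 10^-3.
4.33 × 10^-3 = 0.00433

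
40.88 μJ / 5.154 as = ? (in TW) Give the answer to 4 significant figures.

7.932 TW

(40.88 × 10⁻⁶) / (5.154 × 10⁻¹⁸) = 7.9317 × 10¹² W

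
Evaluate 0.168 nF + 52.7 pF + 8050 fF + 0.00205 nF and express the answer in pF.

230.8 pF

In pF:
  0.168 nF = 0.168 × 10³ pF = 168
  52.7 pF → 52.7
  8050 fF = 8050 × 10⁻³ pF = 8.05
  0.00205 nF = 0.00205 × 10³ pF = 2.05
Sum: 168 + 52.7 + 8.05 + 2.05 = 230.8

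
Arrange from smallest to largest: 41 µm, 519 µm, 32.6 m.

41 µm = 0.000041 m
519 µm = 0.000519 m
32.6 m = 32.6 m

41 µm < 519 µm < 32.6 m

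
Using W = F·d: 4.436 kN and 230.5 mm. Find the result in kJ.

4.436e3 × 230.5e-3 = 1022.498 J

1.022498 kJ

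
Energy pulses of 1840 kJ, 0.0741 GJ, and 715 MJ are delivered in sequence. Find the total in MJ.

790.94 MJ

In MJ:
  1840 kJ = 1840 × 10⁻³ MJ = 1.84
  0.0741 GJ = 0.0741 × 10³ MJ = 74.1
  715 MJ → 715
Sum: 1.84 + 74.1 + 715 = 790.94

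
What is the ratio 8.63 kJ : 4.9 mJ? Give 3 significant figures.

(8.63 × 10^3) / (4.9 × 10^-3) = 1.761 × 10^6

1760000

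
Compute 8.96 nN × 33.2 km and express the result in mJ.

8.96e-9 × 33.2e3 = 297.472e-6 J

0.297472 mJ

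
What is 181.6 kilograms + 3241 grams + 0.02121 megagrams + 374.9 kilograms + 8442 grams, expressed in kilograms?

589.393 kilograms

In kilograms:
  181.6 kilograms → 181.6
  3241 grams = 3241 × 10⁻³ kilograms = 3.241
  0.02121 megagrams = 0.02121 × 10³ kilograms = 21.21
  374.9 kilograms → 374.9
  8442 grams = 8442 × 10⁻³ kilograms = 8.442
Sum: 181.6 + 3.241 + 21.21 + 374.9 + 8.442 = 589.393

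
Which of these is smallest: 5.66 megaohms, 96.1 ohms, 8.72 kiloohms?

96.1 ohms

5.66 megaohms = 5660000 ohms
96.1 ohms = 96.1 ohms
8.72 kiloohms = 8720 ohms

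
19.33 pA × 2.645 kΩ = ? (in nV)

51.12785 nV

19.33 × 10⁻¹² × 2.645 × 10³ = 51.12785 × 10⁻⁹ V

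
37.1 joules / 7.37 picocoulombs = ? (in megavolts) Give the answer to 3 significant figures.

5030000 megavolts

(37.1) / (7.37 × 10⁻¹²) = 5.0339 × 10¹² V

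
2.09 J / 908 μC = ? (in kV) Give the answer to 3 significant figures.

2.30 kV

(2.09) / (908e-6) = 0.0023018e6 V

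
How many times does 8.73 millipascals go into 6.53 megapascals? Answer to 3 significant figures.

(6.53e6) / (8.73e-3) = 0.748e9

748000000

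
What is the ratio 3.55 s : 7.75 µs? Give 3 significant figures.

458000

(3.55) / (7.75 × 10^-6) = 0.4581 × 10^6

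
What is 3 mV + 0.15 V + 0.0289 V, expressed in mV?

In mV:
  3 mV → 3
  0.15 V = 0.15 × 10³ mV = 150
  0.0289 V = 0.0289 × 10³ mV = 28.9
Sum: 3 + 150 + 28.9 = 181.9

181.9 mV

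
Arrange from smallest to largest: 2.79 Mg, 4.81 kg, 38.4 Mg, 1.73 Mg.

2.79 Mg = 2790000 g
4.81 kg = 4810 g
38.4 Mg = 38400000 g
1.73 Mg = 1730000 g

4.81 kg < 1.73 Mg < 2.79 Mg < 38.4 Mg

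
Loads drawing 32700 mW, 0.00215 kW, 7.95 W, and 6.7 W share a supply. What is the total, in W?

In W:
  32700 mW = 32700 × 10⁻³ W = 32.7
  0.00215 kW = 0.00215 × 10³ W = 2.15
  7.95 W → 7.95
  6.7 W → 6.7
Sum: 32.7 + 2.15 + 7.95 + 6.7 = 49.5

49.5 W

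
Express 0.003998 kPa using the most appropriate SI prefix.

= 3.998 Pa; mantissa already in [1, 1000).

3.998 Pa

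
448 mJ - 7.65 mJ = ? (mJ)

440.35 mJ

In mJ:
  448 mJ → 448
  7.65 mJ → 7.65
Difference: 448 - 7.65 = 440.35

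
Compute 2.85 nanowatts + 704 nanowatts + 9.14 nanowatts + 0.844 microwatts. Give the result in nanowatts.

In nanowatts:
  2.85 nanowatts → 2.85
  704 nanowatts → 704
  9.14 nanowatts → 9.14
  0.844 microwatts = 0.844 × 10^3 nanowatts = 844
Sum: 2.85 + 704 + 9.14 + 844 = 1559.99

1559.99 nanowatts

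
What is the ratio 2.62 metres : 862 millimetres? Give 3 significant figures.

3.04

(2.62) / (862 × 10⁻³) = 0.003039 × 10³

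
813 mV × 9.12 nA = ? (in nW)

813 × 10^-3 × 9.12 × 10^-9 = 7414.56 × 10^-12 W

7.41456 nW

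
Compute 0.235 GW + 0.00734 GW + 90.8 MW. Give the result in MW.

In MW:
  0.235 GW = 0.235 × 10³ MW = 235
  0.00734 GW = 0.00734 × 10³ MW = 7.34
  90.8 MW → 90.8
Sum: 235 + 7.34 + 90.8 = 333.14

333.14 MW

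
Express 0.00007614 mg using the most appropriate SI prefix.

= 76.14 × 10⁻⁹ g; 10⁻⁹ is nano.

76.14 ng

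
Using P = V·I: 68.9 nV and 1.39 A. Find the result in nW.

95.771 nW

68.9 × 10^-9 × 1.39 = 95.771 × 10^-9 W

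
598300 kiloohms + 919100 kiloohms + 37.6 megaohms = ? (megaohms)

In megaohms:
  598300 kiloohms = 598300e-3 megaohms = 598.3
  919100 kiloohms = 919100e-3 megaohms = 919.1
  37.6 megaohms → 37.6
Sum: 598.3 + 919.1 + 37.6 = 1555

1555 megaohms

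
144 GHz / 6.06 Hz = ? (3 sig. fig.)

23800000000

(144 × 10^9) / (6.06) = 23.76 × 10^9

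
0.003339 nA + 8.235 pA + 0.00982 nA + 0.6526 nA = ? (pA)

In pA:
  0.003339 nA = 0.003339 × 10³ pA = 3.339
  8.235 pA → 8.235
  0.00982 nA = 0.00982 × 10³ pA = 9.82
  0.6526 nA = 0.6526 × 10³ pA = 652.6
Sum: 3.339 + 8.235 + 9.82 + 652.6 = 673.994

673.994 pA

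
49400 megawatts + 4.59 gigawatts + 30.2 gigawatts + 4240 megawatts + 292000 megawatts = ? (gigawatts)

380.43 gigawatts

In gigawatts:
  49400 megawatts = 49400 × 10^-3 gigawatts = 49.4
  4.59 gigawatts → 4.59
  30.2 gigawatts → 30.2
  4240 megawatts = 4240 × 10^-3 gigawatts = 4.24
  292000 megawatts = 292000 × 10^-3 gigawatts = 292
Sum: 49.4 + 4.59 + 30.2 + 4.24 + 292 = 380.43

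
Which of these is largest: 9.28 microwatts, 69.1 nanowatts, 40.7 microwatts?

40.7 microwatts

9.28 microwatts = 0.00000928 watts
69.1 nanowatts = 0.0000000691 watts
40.7 microwatts = 0.0000407 watts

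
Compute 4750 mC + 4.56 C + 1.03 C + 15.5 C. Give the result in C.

25.84 C

In C:
  4750 mC = 4750e-3 C = 4.75
  4.56 C → 4.56
  1.03 C → 1.03
  15.5 C → 15.5
Sum: 4.75 + 4.56 + 1.03 + 15.5 = 25.84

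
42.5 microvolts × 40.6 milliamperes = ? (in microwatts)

42.5 × 10^-6 × 40.6 × 10^-3 = 1725.5 × 10^-9 W

1.7255 microwatts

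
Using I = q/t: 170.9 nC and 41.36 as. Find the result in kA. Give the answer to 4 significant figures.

(170.9 × 10⁻⁹) / (41.36 × 10⁻¹⁸) = 4.13201 × 10⁹ A

4132000 kA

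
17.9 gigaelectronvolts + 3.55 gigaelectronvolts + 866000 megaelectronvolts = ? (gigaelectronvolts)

887.45 gigaelectronvolts

In gigaelectronvolts:
  17.9 gigaelectronvolts → 17.9
  3.55 gigaelectronvolts → 3.55
  866000 megaelectronvolts = 866000 × 10⁻³ gigaelectronvolts = 866
Sum: 17.9 + 3.55 + 866 = 887.45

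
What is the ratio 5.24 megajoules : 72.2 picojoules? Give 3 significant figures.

(5.24 × 10^6) / (72.2 × 10^-12) = 0.07258 × 10^18

72600000000000000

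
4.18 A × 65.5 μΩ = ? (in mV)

0.27379 mV

4.18 × 65.5 × 10^-6 = 273.79 × 10^-6 V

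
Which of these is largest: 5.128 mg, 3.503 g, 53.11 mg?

5.128 mg = 0.005128 g
3.503 g = 3.503 g
53.11 mg = 0.05311 g

3.503 g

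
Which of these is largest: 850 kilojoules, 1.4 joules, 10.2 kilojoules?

850 kilojoules = 850000 joules
1.4 joules = 1.4 joules
10.2 kilojoules = 10200 joules

850 kilojoules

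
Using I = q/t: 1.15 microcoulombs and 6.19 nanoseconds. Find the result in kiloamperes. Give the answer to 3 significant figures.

0.186 kiloamperes

(1.15e-6) / (6.19e-9) = 0.18578e3 A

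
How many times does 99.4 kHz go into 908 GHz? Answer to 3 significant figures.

(908 × 10⁹) / (99.4 × 10³) = 9.135 × 10⁶

9130000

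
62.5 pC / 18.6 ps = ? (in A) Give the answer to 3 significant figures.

3.36 A

(62.5e-12) / (18.6e-12) = 3.3602 A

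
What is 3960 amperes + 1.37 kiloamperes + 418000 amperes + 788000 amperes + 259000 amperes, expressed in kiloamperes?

1470.33 kiloamperes

In kiloamperes:
  3960 amperes = 3960 × 10^-3 kiloamperes = 3.96
  1.37 kiloamperes → 1.37
  418000 amperes = 418000 × 10^-3 kiloamperes = 418
  788000 amperes = 788000 × 10^-3 kiloamperes = 788
  259000 amperes = 259000 × 10^-3 kiloamperes = 259
Sum: 3.96 + 1.37 + 418 + 788 + 259 = 1470.33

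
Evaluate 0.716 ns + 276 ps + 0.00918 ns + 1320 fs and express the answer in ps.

1002.5 ps

In ps:
  0.716 ns = 0.716e3 ps = 716
  276 ps → 276
  0.00918 ns = 0.00918e3 ps = 9.18
  1320 fs = 1320e-3 ps = 1.32
Sum: 716 + 276 + 9.18 + 1.32 = 1002.5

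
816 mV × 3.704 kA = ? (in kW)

816 × 10^-3 × 3.704 × 10^3 = 3022.464 W

3.022464 kW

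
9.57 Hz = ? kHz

(no prefix) = 10⁰, kilo = 10³; factor is 10⁻³.
9.57 × 10⁻³ = 0.00957

0.00957 kHz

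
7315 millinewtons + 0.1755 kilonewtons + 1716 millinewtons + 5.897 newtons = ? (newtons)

In newtons:
  7315 millinewtons = 7315 × 10^-3 newtons = 7.315
  0.1755 kilonewtons = 0.1755 × 10^3 newtons = 175.5
  1716 millinewtons = 1716 × 10^-3 newtons = 1.716
  5.897 newtons → 5.897
Sum: 7.315 + 175.5 + 1.716 + 5.897 = 190.428

190.428 newtons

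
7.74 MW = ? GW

0.00774 GW

mega = 10^6, giga = 10^9; factor is 10^-3.
7.74 × 10^-3 = 0.00774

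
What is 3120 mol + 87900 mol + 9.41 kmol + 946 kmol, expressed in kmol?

In kmol:
  3120 mol = 3120e-3 kmol = 3.12
  87900 mol = 87900e-3 kmol = 87.9
  9.41 kmol → 9.41
  946 kmol → 946
Sum: 3.12 + 87.9 + 9.41 + 946 = 1046.43

1046.43 kmol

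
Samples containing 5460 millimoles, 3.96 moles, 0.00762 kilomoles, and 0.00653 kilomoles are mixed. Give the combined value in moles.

In moles:
  5460 millimoles = 5460 × 10⁻³ moles = 5.46
  3.96 moles → 3.96
  0.00762 kilomoles = 0.00762 × 10³ moles = 7.62
  0.00653 kilomoles = 0.00653 × 10³ moles = 6.53
Sum: 5.46 + 3.96 + 7.62 + 6.53 = 23.57

23.57 moles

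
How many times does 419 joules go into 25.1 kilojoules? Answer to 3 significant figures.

(25.1 × 10³) / (419) = 0.0599 × 10³

59.9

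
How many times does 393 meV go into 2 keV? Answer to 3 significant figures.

5090

(2 × 10^3) / (393 × 10^-3) = 0.005089 × 10^6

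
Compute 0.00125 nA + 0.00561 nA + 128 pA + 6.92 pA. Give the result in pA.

141.78 pA

In pA:
  0.00125 nA = 0.00125e3 pA = 1.25
  0.00561 nA = 0.00561e3 pA = 5.61
  128 pA → 128
  6.92 pA → 6.92
Sum: 1.25 + 5.61 + 128 + 6.92 = 141.78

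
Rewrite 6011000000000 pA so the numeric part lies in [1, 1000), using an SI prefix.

= 6.011 A; mantissa already in [1, 1000).

6.011 A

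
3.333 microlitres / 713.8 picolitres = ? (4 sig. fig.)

(3.333 × 10⁻⁶) / (713.8 × 10⁻¹²) = 0.0046694 × 10⁶

4669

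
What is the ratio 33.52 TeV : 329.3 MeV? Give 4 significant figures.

101800

(33.52 × 10^12) / (329.3 × 10^6) = 0.10179 × 10^6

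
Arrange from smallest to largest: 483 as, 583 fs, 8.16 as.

483 as = 0.000000000000000483 s
583 fs = 0.000000000000583 s
8.16 as = 0.00000000000000000816 s

8.16 as < 483 as < 583 fs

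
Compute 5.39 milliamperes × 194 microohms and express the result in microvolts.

1.04566 microvolts

5.39 × 10^-3 × 194 × 10^-6 = 1045.66 × 10^-9 V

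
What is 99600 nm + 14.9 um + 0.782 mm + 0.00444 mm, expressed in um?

900.94 um

In um:
  99600 nm = 99600 × 10⁻³ um = 99.6
  14.9 um → 14.9
  0.782 mm = 0.782 × 10³ um = 782
  0.00444 mm = 0.00444 × 10³ um = 4.44
Sum: 99.6 + 14.9 + 782 + 4.44 = 900.94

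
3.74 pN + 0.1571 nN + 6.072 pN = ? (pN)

166.912 pN

In pN:
  3.74 pN → 3.74
  0.1571 nN = 0.1571 × 10^3 pN = 157.1
  6.072 pN → 6.072
Sum: 3.74 + 157.1 + 6.072 = 166.912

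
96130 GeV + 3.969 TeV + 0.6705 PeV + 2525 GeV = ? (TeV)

773.124 TeV

In TeV:
  96130 GeV = 96130 × 10^-3 TeV = 96.13
  3.969 TeV → 3.969
  0.6705 PeV = 0.6705 × 10^3 TeV = 670.5
  2525 GeV = 2525 × 10^-3 TeV = 2.525
Sum: 96.13 + 3.969 + 670.5 + 2.525 = 773.124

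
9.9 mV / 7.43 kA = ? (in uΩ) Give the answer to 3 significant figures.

1.33 uΩ

(9.9 × 10⁻³) / (7.43 × 10³) = 1.3324 × 10⁻⁶ Ω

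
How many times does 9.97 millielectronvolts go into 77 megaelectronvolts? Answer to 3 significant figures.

(77e6) / (9.97e-3) = 7.723e9

7720000000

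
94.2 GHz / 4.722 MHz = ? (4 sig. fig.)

(94.2e9) / (4.722e6) = 19.949e3

19950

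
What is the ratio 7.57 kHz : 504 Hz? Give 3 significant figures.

(7.57 × 10³) / (504) = 0.01502 × 10³

15.0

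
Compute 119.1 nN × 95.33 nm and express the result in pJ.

0.011353803 pJ

119.1e-9 × 95.33e-9 = 11353.803e-18 J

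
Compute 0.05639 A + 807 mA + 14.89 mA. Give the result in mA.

In mA:
  0.05639 A = 0.05639e3 mA = 56.39
  807 mA → 807
  14.89 mA → 14.89
Sum: 56.39 + 807 + 14.89 = 878.28

878.28 mA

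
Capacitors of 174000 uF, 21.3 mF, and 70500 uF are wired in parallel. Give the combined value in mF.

In mF:
  174000 uF = 174000 × 10⁻³ mF = 174
  21.3 mF → 21.3
  70500 uF = 70500 × 10⁻³ mF = 70.5
Sum: 174 + 21.3 + 70.5 = 265.8

265.8 mF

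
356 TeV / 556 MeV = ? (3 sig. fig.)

640000

(356 × 10¹²) / (556 × 10⁶) = 0.6403 × 10⁶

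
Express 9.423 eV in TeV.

0.000000000009423 TeV

(no prefix) = 10^0, tera = 10^12; factor is 10^-12.
9.423 × 10^-12 = 0.000000000009423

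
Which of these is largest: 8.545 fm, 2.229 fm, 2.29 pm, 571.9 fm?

8.545 fm = 0.000000000000008545 m
2.229 fm = 0.000000000000002229 m
2.29 pm = 0.00000000000229 m
571.9 fm = 0.0000000000005719 m

2.29 pm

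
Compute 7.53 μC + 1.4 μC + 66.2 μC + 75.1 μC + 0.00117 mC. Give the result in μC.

In μC:
  7.53 μC → 7.53
  1.4 μC → 1.4
  66.2 μC → 66.2
  75.1 μC → 75.1
  0.00117 mC = 0.00117 × 10³ μC = 1.17
Sum: 7.53 + 1.4 + 66.2 + 75.1 + 1.17 = 151.4

151.4 μC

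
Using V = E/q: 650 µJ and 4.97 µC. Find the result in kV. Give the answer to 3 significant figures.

0.131 kV

(650e-6) / (4.97e-6) = 130.78 V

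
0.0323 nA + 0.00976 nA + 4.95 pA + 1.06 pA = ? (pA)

In pA:
  0.0323 nA = 0.0323 × 10^3 pA = 32.3
  0.00976 nA = 0.00976 × 10^3 pA = 9.76
  4.95 pA → 4.95
  1.06 pA → 1.06
Sum: 32.3 + 9.76 + 4.95 + 1.06 = 48.07

48.07 pA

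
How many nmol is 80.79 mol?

80790000000 nmol

(no prefix) = 10^0, nano = 10^-9; factor is 10^9.
80.79 × 10^9 = 80790000000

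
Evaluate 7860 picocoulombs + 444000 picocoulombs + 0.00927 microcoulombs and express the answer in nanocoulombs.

461.13 nanocoulombs

In nanocoulombs:
  7860 picocoulombs = 7860 × 10⁻³ nanocoulombs = 7.86
  444000 picocoulombs = 444000 × 10⁻³ nanocoulombs = 444
  0.00927 microcoulombs = 0.00927 × 10³ nanocoulombs = 9.27
Sum: 7.86 + 444 + 9.27 = 461.13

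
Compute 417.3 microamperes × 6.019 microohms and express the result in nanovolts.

2.5117287 nanovolts

417.3 × 10^-6 × 6.019 × 10^-6 = 2511.7287 × 10^-12 V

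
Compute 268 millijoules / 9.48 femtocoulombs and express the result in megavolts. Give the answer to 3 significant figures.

28300000 megavolts

(268 × 10^-3) / (9.48 × 10^-15) = 28.27 × 10^12 V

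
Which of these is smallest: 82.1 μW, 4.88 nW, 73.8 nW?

82.1 μW = 0.0000821 W
4.88 nW = 0.00000000488 W
73.8 nW = 0.0000000738 W

4.88 nW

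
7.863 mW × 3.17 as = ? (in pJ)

0.00000002492571 pJ

7.863e-3 × 3.17e-18 = 24.92571e-21 J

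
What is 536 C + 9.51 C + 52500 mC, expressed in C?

In C:
  536 C → 536
  9.51 C → 9.51
  52500 mC = 52500 × 10⁻³ C = 52.5
Sum: 536 + 9.51 + 52.5 = 598.01

598.01 C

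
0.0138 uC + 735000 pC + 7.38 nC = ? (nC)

In nC:
  0.0138 uC = 0.0138e3 nC = 13.8
  735000 pC = 735000e-3 nC = 735
  7.38 nC → 7.38
Sum: 13.8 + 735 + 7.38 = 756.18

756.18 nC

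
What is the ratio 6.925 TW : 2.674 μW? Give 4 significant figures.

2590000000000000000

(6.925e12) / (2.674e-6) = 2.5898e18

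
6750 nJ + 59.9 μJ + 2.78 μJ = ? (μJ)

69.43 μJ

In μJ:
  6750 nJ = 6750 × 10⁻³ μJ = 6.75
  59.9 μJ → 59.9
  2.78 μJ → 2.78
Sum: 6.75 + 59.9 + 2.78 = 69.43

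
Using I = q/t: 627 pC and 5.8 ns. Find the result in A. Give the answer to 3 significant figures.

0.108 A

(627 × 10^-12) / (5.8 × 10^-9) = 108.1 × 10^-3 A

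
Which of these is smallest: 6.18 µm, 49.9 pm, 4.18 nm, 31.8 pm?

6.18 µm = 0.00000618 m
49.9 pm = 0.0000000000499 m
4.18 nm = 0.00000000418 m
31.8 pm = 0.0000000000318 m

31.8 pm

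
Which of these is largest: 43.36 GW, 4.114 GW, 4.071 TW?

4.071 TW

43.36 GW = 43360000000 W
4.114 GW = 4114000000 W
4.071 TW = 4071000000000 W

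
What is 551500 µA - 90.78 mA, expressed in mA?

460.72 mA

In mA:
  551500 µA = 551500e-3 mA = 551.5
  90.78 mA → 90.78
Difference: 551.5 - 90.78 = 460.72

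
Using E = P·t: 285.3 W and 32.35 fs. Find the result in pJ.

9.229455 pJ

285.3 × 32.35e-15 = 9229.455e-15 J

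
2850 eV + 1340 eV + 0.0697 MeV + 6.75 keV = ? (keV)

80.64 keV

In keV:
  2850 eV = 2850e-3 keV = 2.85
  1340 eV = 1340e-3 keV = 1.34
  0.0697 MeV = 0.0697e3 keV = 69.7
  6.75 keV → 6.75
Sum: 2.85 + 1.34 + 69.7 + 6.75 = 80.64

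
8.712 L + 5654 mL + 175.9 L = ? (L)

190.266 L

In L:
  8.712 L → 8.712
  5654 mL = 5654e-3 L = 5.654
  175.9 L → 175.9
Sum: 8.712 + 5.654 + 175.9 = 190.266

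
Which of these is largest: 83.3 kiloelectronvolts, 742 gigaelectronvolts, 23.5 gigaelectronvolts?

83.3 kiloelectronvolts = 83300 electronvolts
742 gigaelectronvolts = 742000000000 electronvolts
23.5 gigaelectronvolts = 23500000000 electronvolts

742 gigaelectronvolts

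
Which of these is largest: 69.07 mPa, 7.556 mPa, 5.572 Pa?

69.07 mPa = 0.06907 Pa
7.556 mPa = 0.007556 Pa
5.572 Pa = 5.572 Pa

5.572 Pa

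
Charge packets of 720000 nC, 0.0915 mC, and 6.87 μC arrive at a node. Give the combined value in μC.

In μC:
  720000 nC = 720000 × 10⁻³ μC = 720
  0.0915 mC = 0.0915 × 10³ μC = 91.5
  6.87 μC → 6.87
Sum: 720 + 91.5 + 6.87 = 818.37

818.37 μC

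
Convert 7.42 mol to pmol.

7420000000000 pmol

(no prefix) = 1e0, pico = 1e-12; factor is 1e12.
7.42 × 1e12 = 7420000000000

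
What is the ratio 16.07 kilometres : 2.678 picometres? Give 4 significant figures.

(16.07 × 10^3) / (2.678 × 10^-12) = 6.0007 × 10^15

6001000000000000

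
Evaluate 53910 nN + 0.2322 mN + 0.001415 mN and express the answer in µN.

In µN:
  53910 nN = 53910e-3 µN = 53.91
  0.2322 mN = 0.2322e3 µN = 232.2
  0.001415 mN = 0.001415e3 µN = 1.415
Sum: 53.91 + 232.2 + 1.415 = 287.525

287.525 µN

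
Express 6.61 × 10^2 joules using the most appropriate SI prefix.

661 joules

= 661 joules; mantissa already in [1, 1000).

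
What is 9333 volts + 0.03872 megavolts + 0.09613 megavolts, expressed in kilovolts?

144.183 kilovolts

In kilovolts:
  9333 volts = 9333e-3 kilovolts = 9.333
  0.03872 megavolts = 0.03872e3 kilovolts = 38.72
  0.09613 megavolts = 0.09613e3 kilovolts = 96.13
Sum: 9.333 + 38.72 + 96.13 = 144.183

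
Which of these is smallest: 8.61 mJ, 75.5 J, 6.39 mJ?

8.61 mJ = 0.00861 J
75.5 J = 75.5 J
6.39 mJ = 0.00639 J

6.39 mJ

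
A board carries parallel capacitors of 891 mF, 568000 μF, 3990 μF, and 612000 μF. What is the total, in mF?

2074.99 mF

In mF:
  891 mF → 891
  568000 μF = 568000 × 10^-3 mF = 568
  3990 μF = 3990 × 10^-3 mF = 3.99
  612000 μF = 612000 × 10^-3 mF = 612
Sum: 891 + 568 + 3.99 + 612 = 2074.99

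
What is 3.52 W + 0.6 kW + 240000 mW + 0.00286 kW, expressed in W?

846.38 W

In W:
  3.52 W → 3.52
  0.6 kW = 0.6e3 W = 600
  240000 mW = 240000e-3 W = 240
  0.00286 kW = 0.00286e3 W = 2.86
Sum: 3.52 + 600 + 240 + 2.86 = 846.38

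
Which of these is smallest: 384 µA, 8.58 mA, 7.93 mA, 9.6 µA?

384 µA = 0.000384 A
8.58 mA = 0.00858 A
7.93 mA = 0.00793 A
9.6 µA = 0.0000096 A

9.6 µA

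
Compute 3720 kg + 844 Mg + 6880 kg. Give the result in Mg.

854.6 Mg

In Mg:
  3720 kg = 3720 × 10⁻³ Mg = 3.72
  844 Mg → 844
  6880 kg = 6880 × 10⁻³ Mg = 6.88
Sum: 3.72 + 844 + 6.88 = 854.6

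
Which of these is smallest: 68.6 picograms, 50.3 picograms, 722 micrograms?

68.6 picograms = 0.0000000000686 grams
50.3 picograms = 0.0000000000503 grams
722 micrograms = 0.000722 grams

50.3 picograms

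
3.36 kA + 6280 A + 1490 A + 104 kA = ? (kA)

In kA:
  3.36 kA → 3.36
  6280 A = 6280e-3 kA = 6.28
  1490 A = 1490e-3 kA = 1.49
  104 kA → 104
Sum: 3.36 + 6.28 + 1.49 + 104 = 115.13

115.13 kA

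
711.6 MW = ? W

mega = 10⁶, (no prefix) = 10⁰; factor is 10⁶.
711.6 × 10⁶ = 711600000

711600000 W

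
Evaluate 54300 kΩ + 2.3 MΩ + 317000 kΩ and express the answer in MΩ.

373.6 MΩ

In MΩ:
  54300 kΩ = 54300e-3 MΩ = 54.3
  2.3 MΩ → 2.3
  317000 kΩ = 317000e-3 MΩ = 317
Sum: 54.3 + 2.3 + 317 = 373.6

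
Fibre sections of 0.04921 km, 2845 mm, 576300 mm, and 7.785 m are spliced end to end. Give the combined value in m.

In m:
  0.04921 km = 0.04921e3 m = 49.21
  2845 mm = 2845e-3 m = 2.845
  576300 mm = 576300e-3 m = 576.3
  7.785 m → 7.785
Sum: 49.21 + 2.845 + 576.3 + 7.785 = 636.14

636.14 m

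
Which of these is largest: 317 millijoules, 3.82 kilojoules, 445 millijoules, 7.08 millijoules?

3.82 kilojoules

317 millijoules = 0.317 joules
3.82 kilojoules = 3820 joules
445 millijoules = 0.445 joules
7.08 millijoules = 0.00708 joules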